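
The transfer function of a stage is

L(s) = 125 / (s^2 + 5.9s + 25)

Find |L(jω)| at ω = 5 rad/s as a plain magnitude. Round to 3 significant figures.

4.24

At s = jω = j5:
quadratic: (j5)² + 5.9·j5 + 25 = 0 + j29.5 → |·| ≈ 29.5, ∠ ≈ 90.00°
|L| = 125 / 29.5 ≈ 4.2373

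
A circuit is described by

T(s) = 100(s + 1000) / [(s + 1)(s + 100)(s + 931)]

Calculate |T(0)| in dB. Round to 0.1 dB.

0.6 dB

T(0) = 100·1000 / (1·100·931) ≈ 1.0741
20 log₁₀(1.0741) ≈ 0.62 dB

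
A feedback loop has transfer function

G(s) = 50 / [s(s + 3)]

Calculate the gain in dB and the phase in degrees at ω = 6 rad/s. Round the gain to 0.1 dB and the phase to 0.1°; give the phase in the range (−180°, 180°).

At s = jω = j6:
pole (s+3): 3 + j6 → |·| = √(3²+6²) = √45 ≈ 6.7082, ∠ = arctan(6/3) ≈ 63.43°
pole at origin: |s| = 6, ∠ = 90.00° (in denominator)
|G| = 50 / 40.249 ≈ 1.2423
Gain = 20 log₁₀(1.2423) ≈ 1.88 dB
∠G = 0.00° − 153.43° = -153.43°

1.9 dB, -153.4°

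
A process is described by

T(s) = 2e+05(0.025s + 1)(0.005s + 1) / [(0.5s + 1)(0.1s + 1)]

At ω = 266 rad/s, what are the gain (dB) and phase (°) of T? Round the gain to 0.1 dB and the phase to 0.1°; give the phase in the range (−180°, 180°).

At ω = 266 rad/s:
zero (1 + j266·0.025) = 1 + j6.65 → |·| ≈ 6.7248, ∠ ≈ 81.45°
zero (1 + j266·0.005) = 1 + j1.33 → |·| ≈ 1.664, ∠ ≈ 53.06°
pole (1 + j266·0.5) = 1 + j133 → |·| ≈ 133, ∠ ≈ 89.57°
pole (1 + j266·0.1) = 1 + j26.6 → |·| ≈ 26.619, ∠ ≈ 87.85°
|T| = 2e+05 · 6.7248 · 1.664 / (133 · 26.619) ≈ 632.15
Gain = 20 log₁₀(632.15) ≈ 56.02 dB
∠T = (81.45° + 53.06°) − (89.57° + 87.85°) = -42.91°

56.0 dB, -42.9°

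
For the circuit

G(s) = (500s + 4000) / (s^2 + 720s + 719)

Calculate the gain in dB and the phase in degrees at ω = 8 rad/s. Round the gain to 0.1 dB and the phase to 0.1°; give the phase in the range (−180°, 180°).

Substitute s = j8:
Numerator: 500(j8) + 4000 = 4000 + j4000
Denominator: (j8)^2 + 720(j8) + 719 = 655 + j5760
|N| = √(4000² + 4000²) ≈ 5656.9, ∠N ≈ 45.00°
|D| = √(655² + 5760²) ≈ 5797.1, ∠D ≈ 83.51°
|G| = 5656.9 / 5797.1 ≈ 0.97582
Gain = 20 log₁₀(0.97582) ≈ -0.21 dB
∠G = 45.00° − 83.51° = -38.51°

-0.2 dB, -38.5°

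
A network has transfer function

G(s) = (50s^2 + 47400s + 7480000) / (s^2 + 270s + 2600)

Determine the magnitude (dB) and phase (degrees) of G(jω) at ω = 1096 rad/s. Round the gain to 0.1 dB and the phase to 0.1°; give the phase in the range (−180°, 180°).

Substitute s = j1096:
Numerator: 50(j1096)^2 + 47400(j1096) + 7480000 = -52580800 + j51950400
Denominator: (j1096)^2 + 270(j1096) + 2600 = -1198616 + j295920
|N| = √(52580800² + 51950400²) ≈ 7.3916e+07, ∠N ≈ 135.35°
|D| = √(1198616² + 295920²) ≈ 1.2346e+06, ∠D ≈ 166.13°
|G| = 7.3916e+07 / 1.2346e+06 ≈ 59.87
Gain = 20 log₁₀(59.87) ≈ 35.54 dB
∠G = 135.35° − 166.13° = -30.78°

35.5 dB, -30.8°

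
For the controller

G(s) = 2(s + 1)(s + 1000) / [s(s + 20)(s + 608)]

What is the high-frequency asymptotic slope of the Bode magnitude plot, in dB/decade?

Each pole contributes −20 dB/decade at high frequency; each zero contributes +20 dB/decade.
Net: 2 zero(s) − 3 pole(s) → -20 dB/decade.

-20 dB/decade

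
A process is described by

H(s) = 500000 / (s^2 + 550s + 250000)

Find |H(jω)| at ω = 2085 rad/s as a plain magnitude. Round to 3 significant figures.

0.118

At s = jω = j2085:
quadratic: (j2085)² + 550·j2085 + 250000 = -4097225 + j1146750 → |·| ≈ 4.2547e+06, ∠ ≈ 164.36°
|H| = 500000 / 4.2547e+06 ≈ 0.11752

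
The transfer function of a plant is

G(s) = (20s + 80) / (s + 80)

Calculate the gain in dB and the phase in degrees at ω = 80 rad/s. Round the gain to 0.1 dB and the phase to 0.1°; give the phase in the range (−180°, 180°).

Substitute s = j80:
Numerator: 20(j80) + 80 = 80 + j1600
Denominator: (j80) + 80 = 80 + j80
|N| = √(80² + 1600²) ≈ 1602, ∠N ≈ 87.14°
|D| = √(80² + 80²) ≈ 113.14, ∠D ≈ 45.00°
|G| = 1602 / 113.14 ≈ 14.159
Gain = 20 log₁₀(14.159) ≈ 23.02 dB
∠G = 87.14° − 45.00° = 42.14°

23.0 dB, 42.1°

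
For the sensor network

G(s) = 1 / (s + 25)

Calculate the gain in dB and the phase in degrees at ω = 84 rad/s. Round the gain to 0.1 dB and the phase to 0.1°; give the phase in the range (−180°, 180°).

-38.9 dB, -73.4°

At s = jω = j84:
pole (s+25): 25 + j84 → |·| = √(25²+84²) = √7681 ≈ 87.641, ∠ = arctan(84/25) ≈ 73.43°
|G| = 1 / 87.641 ≈ 0.01141
Gain = 20 log₁₀(0.01141) ≈ -38.85 dB
∠G = 0.00° − 73.43° = -73.43°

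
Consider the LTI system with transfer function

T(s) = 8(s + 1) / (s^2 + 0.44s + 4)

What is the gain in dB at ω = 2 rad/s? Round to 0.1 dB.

26.2 dB

At s = jω = j2:
zero (s+1): 1 + j2 → |·| = √(1²+2²) = √5 ≈ 2.2361, ∠ = arctan(2/1) ≈ 63.43°
quadratic: (j2)² + 0.44·j2 + 4 = 0 + j0.88 → |·| ≈ 0.88, ∠ ≈ 90.00°
|T| = 8 · 2.2361 / 0.88 ≈ 20.328
Gain = 20 log₁₀(20.328) ≈ 26.16 dB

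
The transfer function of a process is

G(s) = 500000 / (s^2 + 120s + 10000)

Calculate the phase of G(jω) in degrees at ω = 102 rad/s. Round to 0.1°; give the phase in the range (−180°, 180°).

At s = jω = j102:
quadratic: (j102)² + 120·j102 + 10000 = -404 + j12240 → |·| ≈ 12247, ∠ ≈ 91.89°
∠G = 0.00° − 91.89° = -91.89°

-91.9°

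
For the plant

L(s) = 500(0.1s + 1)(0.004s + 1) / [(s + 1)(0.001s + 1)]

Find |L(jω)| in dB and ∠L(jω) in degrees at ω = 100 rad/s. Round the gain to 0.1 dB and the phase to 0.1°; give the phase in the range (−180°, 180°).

34.6 dB, 11.0°

At ω = 100 rad/s:
zero (1 + j100·0.1) = 1 + j10 → |·| ≈ 10.05, ∠ ≈ 84.29°
zero (1 + j100·0.004) = 1 + j0.4 → |·| ≈ 1.077, ∠ ≈ 21.80°
pole (1 + j100·1) = 1 + j100 → |·| ≈ 100, ∠ ≈ 89.43°
pole (1 + j100·0.001) = 1 + j0.1 → |·| ≈ 1.005, ∠ ≈ 5.71°
|L| = 500 · 10.05 · 1.077 / (100 · 1.005) ≈ 53.85
Gain = 20 log₁₀(53.85) ≈ 34.62 dB
∠L = (84.29° + 21.80°) − (89.43° + 5.71°) = 10.95°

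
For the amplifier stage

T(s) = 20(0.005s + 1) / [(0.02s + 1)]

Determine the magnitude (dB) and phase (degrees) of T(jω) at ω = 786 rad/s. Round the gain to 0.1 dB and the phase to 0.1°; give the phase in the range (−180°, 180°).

At ω = 786 rad/s:
zero (1 + j786·0.005) = 1 + j3.93 → |·| ≈ 4.0552, ∠ ≈ 75.72°
pole (1 + j786·0.02) = 1 + j15.72 → |·| ≈ 15.752, ∠ ≈ 86.36°
|T| = 20 · 4.0552 / (15.752) ≈ 5.1488
Gain = 20 log₁₀(5.1488) ≈ 14.23 dB
∠T = (75.72°) − (86.36°) = -10.64°

14.2 dB, -10.6°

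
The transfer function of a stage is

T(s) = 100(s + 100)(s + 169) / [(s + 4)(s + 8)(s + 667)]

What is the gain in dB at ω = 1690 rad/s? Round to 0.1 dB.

-25.1 dB

At s = jω = j1690:
zero (s+100): 100 + j1690 → |·| = √(100²+1690²) = √2866100 ≈ 1693, ∠ = arctan(1690/100) ≈ 86.61°
zero (s+169): 169 + j1690 → |·| = √(169²+1690²) = √2884661 ≈ 1698.4, ∠ = arctan(1690/169) ≈ 84.29°
pole (s+4): 4 + j1690 → |·| = √(4²+1690²) = √2856116 ≈ 1690, ∠ = arctan(1690/4) ≈ 89.86°
pole (s+8): 8 + j1690 → |·| = √(8²+1690²) = √2856164 ≈ 1690, ∠ = arctan(1690/8) ≈ 89.73°
pole (s+667): 667 + j1690 → |·| = √(667²+1690²) = √3300989 ≈ 1816.9, ∠ = arctan(1690/667) ≈ 68.46°
|T| = 100 · 2.8754e+06 / 5.1892e+09 ≈ 0.055411
Gain = 20 log₁₀(0.055411) ≈ -25.13 dB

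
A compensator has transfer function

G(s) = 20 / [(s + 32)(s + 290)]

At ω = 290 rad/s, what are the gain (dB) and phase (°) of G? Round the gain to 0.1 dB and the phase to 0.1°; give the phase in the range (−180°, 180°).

-75.5 dB, -128.7°

At s = jω = j290:
pole (s+32): 32 + j290 → |·| = √(32²+290²) = √85124 ≈ 291.76, ∠ = arctan(290/32) ≈ 83.70°
pole (s+290): 290 + j290 → |·| = √(290²+290²) = √168200 ≈ 410.12, ∠ = arctan(290/290) ≈ 45.00°
|G| = 20 / 1.1966e+05 ≈ 0.00016714
Gain = 20 log₁₀(0.00016714) ≈ -75.54 dB
∠G = 0.00° − 128.70° = -128.70°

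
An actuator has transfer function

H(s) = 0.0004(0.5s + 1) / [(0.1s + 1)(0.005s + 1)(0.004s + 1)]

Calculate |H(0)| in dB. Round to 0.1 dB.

-68.0 dB

H(0) = 0.0004 · 1 / 1 = 0.0004
20 log₁₀(0.0004) ≈ -67.96 dB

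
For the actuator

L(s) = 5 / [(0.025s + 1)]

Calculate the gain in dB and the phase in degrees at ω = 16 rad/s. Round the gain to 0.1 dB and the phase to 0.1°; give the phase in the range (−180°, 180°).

At ω = 16 rad/s:
pole (1 + j16·0.025) = 1 + j0.4 → |·| ≈ 1.077, ∠ ≈ 21.80°
|L| = 5 · 1 / (1.077) ≈ 4.6425
Gain = 20 log₁₀(4.6425) ≈ 13.34 dB
∠L = (0°) − (21.80°) = -21.80°

13.3 dB, -21.8°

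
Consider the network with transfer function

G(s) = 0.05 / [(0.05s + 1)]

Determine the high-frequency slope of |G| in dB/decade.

-20 dB/decade

Each pole contributes −20 dB/decade at high frequency; each zero contributes +20 dB/decade.
Net: 0 zero(s) − 1 pole(s) → -20 dB/decade.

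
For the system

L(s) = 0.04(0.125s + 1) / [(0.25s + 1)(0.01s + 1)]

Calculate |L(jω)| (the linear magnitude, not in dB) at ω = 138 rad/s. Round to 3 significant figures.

0.0118

At ω = 138 rad/s:
zero (1 + j138·0.125) = 1 + j17.25 → |·| ≈ 17.279, ∠ ≈ 86.68°
pole (1 + j138·0.25) = 1 + j34.5 → |·| ≈ 34.514, ∠ ≈ 88.34°
pole (1 + j138·0.01) = 1 + j1.38 → |·| ≈ 1.7042, ∠ ≈ 54.07°
|L| = 0.04 · 17.279 / (34.514 · 1.7042) ≈ 0.011751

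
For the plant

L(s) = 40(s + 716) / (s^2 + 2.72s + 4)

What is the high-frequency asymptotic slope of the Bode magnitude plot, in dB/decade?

Each pole contributes −20 dB/decade at high frequency; each zero contributes +20 dB/decade.
Net: 1 zero(s) − 2 pole(s) → -20 dB/decade.

-20 dB/decade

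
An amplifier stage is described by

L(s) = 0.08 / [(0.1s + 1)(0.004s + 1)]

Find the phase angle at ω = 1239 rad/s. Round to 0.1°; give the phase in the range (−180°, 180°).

At ω = 1239 rad/s:
pole (1 + j1239·0.1) = 1 + j123.9 → |·| ≈ 123.9, ∠ ≈ 89.54°
pole (1 + j1239·0.004) = 1 + j4.956 → |·| ≈ 5.0559, ∠ ≈ 78.59°
∠L = (0°) − (89.54° + 78.59°) = -168.13°

-168.1°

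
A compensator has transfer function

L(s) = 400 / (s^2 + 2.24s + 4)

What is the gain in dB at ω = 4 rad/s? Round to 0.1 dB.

At s = jω = j4:
quadratic: (j4)² + 2.24·j4 + 4 = -12 + j8.96 → |·| ≈ 14.976, ∠ ≈ 143.25°
|L| = 400 / 14.976 ≈ 26.709
Gain = 20 log₁₀(26.709) ≈ 28.53 dB

28.5 dB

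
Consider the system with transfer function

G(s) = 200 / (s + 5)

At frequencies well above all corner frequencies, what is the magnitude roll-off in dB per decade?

Each pole contributes −20 dB/decade at high frequency; each zero contributes +20 dB/decade.
Net: 0 zero(s) − 1 pole(s) → -20 dB/decade.

-20 dB/decade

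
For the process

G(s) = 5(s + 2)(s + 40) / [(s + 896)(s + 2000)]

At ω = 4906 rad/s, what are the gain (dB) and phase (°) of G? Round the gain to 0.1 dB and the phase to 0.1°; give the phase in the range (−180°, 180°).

13.2 dB, 32.0°

At s = jω = j4906:
zero (s+2): 2 + j4906 → |·| = √(2²+4906²) = √24068840 ≈ 4906, ∠ = arctan(4906/2) ≈ 89.98°
zero (s+40): 40 + j4906 → |·| = √(40²+4906²) = √24070436 ≈ 4906.2, ∠ = arctan(4906/40) ≈ 89.53°
pole (s+896): 896 + j4906 → |·| = √(896²+4906²) = √24871652 ≈ 4987.1, ∠ = arctan(4906/896) ≈ 79.65°
pole (s+2000): 2000 + j4906 → |·| = √(2000²+4906²) = √28068836 ≈ 5298, ∠ = arctan(4906/2000) ≈ 67.82°
|G| = 5 · 2.407e+07 / 2.6422e+07 ≈ 4.5549
Gain = 20 log₁₀(4.5549) ≈ 13.17 dB
∠G = 179.51° − 147.47° = 32.04°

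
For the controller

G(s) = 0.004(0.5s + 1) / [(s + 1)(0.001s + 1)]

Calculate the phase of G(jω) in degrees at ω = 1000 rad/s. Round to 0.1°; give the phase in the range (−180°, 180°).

-45.1°

At ω = 1000 rad/s:
zero (1 + j1000·0.5) = 1 + j500 → |·| ≈ 500, ∠ ≈ 89.89°
pole (1 + j1000·1) = 1 + j1000 → |·| ≈ 1000, ∠ ≈ 89.94°
pole (1 + j1000·0.001) = 1 + j1 → |·| ≈ 1.4142, ∠ ≈ 45.00°
∠G = (89.89°) − (89.94° + 45.00°) = -45.05°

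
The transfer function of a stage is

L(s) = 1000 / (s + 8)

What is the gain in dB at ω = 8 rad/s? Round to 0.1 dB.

38.9 dB

At s = jω = j8:
pole (s+8): 8 + j8 → |·| = √(8²+8²) = √128 ≈ 11.314, ∠ = arctan(8/8) ≈ 45.00°
|L| = 1000 / 11.314 ≈ 88.386
Gain = 20 log₁₀(88.386) ≈ 38.93 dB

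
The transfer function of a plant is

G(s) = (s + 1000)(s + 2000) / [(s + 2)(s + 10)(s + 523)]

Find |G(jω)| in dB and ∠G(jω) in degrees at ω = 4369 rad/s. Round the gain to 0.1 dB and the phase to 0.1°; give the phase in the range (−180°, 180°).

At s = jω = j4369:
zero (s+1000): 1000 + j4369 → |·| = √(1000²+4369²) = √20088161 ≈ 4482, ∠ = arctan(4369/1000) ≈ 77.11°
zero (s+2000): 2000 + j4369 → |·| = √(2000²+4369²) = √23088161 ≈ 4805, ∠ = arctan(4369/2000) ≈ 65.40°
pole (s+2): 2 + j4369 → |·| = √(2²+4369²) = √19088165 ≈ 4369, ∠ = arctan(4369/2) ≈ 89.97°
pole (s+10): 10 + j4369 → |·| = √(10²+4369²) = √19088261 ≈ 4369, ∠ = arctan(4369/10) ≈ 89.87°
pole (s+523): 523 + j4369 → |·| = √(523²+4369²) = √19361690 ≈ 4400.2, ∠ = arctan(4369/523) ≈ 83.17°
|G| = 1 · 2.1536e+07 / 8.3992e+10 ≈ 0.00025641
Gain = 20 log₁₀(0.00025641) ≈ -71.82 dB
∠G = 142.51° − 263.01° = -120.50°

-71.8 dB, -120.5°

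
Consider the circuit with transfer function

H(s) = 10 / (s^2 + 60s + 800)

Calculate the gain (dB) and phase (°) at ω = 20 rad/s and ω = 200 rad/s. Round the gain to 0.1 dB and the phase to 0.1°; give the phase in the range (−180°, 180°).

ω = 20: -42.0 dB, -71.6°; ω = 200: -72.3 dB, -163.0°

Substitute s = j20:
Numerator: 10 = 10 + j0
Denominator: (j20)^2 + 60(j20) + 800 = 400 + j1200
|N| = √(10² + 0²) ≈ 10, ∠N ≈ 0.00°
|D| = √(400² + 1200²) ≈ 1264.9, ∠D ≈ 71.57°
|H| = 10 / 1264.9 ≈ 0.0079058
Gain = 20 log₁₀(0.0079058) ≈ -42.04 dB
∠H = 0.00° − 71.57° = -71.57°

Substitute s = j200:
Numerator: 10 = 10 + j0
Denominator: (j200)^2 + 60(j200) + 800 = -39200 + j12000
|N| = √(10² + 0²) ≈ 10, ∠N ≈ 0.00°
|D| = √(39200² + 12000²) ≈ 40996, ∠D ≈ 162.98°
|H| = 10 / 40996 ≈ 0.00024393
Gain = 20 log₁₀(0.00024393) ≈ -72.25 dB
∠H = 0.00° − 162.98° = -162.98°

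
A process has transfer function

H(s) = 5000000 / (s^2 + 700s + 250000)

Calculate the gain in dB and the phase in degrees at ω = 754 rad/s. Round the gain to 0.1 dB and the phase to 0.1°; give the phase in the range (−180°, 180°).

At s = jω = j754:
quadratic: (j754)² + 700·j754 + 250000 = -318516 + j527800 → |·| ≈ 6.1646e+05, ∠ ≈ 121.11°
|H| = 5000000 / 6.1646e+05 ≈ 8.1108
Gain = 20 log₁₀(8.1108) ≈ 18.18 dB
∠H = 0.00° − 121.11° = -121.11°

18.2 dB, -121.1°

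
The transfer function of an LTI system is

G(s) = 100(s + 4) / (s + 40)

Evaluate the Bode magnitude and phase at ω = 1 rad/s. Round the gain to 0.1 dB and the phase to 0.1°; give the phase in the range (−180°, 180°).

At s = jω = j1:
zero (s+4): 4 + j1 → |·| = √(4²+1²) = √17 ≈ 4.1231, ∠ = arctan(1/4) ≈ 14.04°
pole (s+40): 40 + j1 → |·| = √(40²+1²) = √1601 ≈ 40.012, ∠ = arctan(1/40) ≈ 1.43°
|G| = 100 · 4.1231 / 40.012 ≈ 10.305
Gain = 20 log₁₀(10.305) ≈ 20.26 dB
∠G = 14.04° − 1.43° = 12.61°

20.3 dB, 12.6°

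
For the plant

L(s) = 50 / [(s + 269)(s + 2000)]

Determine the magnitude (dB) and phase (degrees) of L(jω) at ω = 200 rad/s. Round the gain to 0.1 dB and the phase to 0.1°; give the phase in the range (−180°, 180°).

At s = jω = j200:
pole (s+269): 269 + j200 → |·| = √(269²+200²) = √112361 ≈ 335.2, ∠ = arctan(200/269) ≈ 36.63°
pole (s+2000): 2000 + j200 → |·| = √(2000²+200²) = √4040000 ≈ 2010, ∠ = arctan(200/2000) ≈ 5.71°
|L| = 50 / 6.7375e+05 ≈ 7.4212e-05
Gain = 20 log₁₀(7.4212e-05) ≈ -82.59 dB
∠L = 0.00° − 42.34° = -42.34°

-82.6 dB, -42.3°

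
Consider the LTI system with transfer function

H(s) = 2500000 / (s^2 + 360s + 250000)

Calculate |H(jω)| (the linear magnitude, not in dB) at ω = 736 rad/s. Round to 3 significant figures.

6.34

At s = jω = j736:
quadratic: (j736)² + 360·j736 + 250000 = -291696 + j264960 → |·| ≈ 3.9407e+05, ∠ ≈ 137.75°
|H| = 2500000 / 3.9407e+05 ≈ 6.3441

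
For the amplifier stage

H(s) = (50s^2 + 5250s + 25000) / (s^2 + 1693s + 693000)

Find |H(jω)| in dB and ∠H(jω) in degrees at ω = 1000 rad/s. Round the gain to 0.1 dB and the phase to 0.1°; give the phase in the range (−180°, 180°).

Substitute s = j1000:
Numerator: 50(j1000)^2 + 5250(j1000) + 25000 = -49975000 + j5250000
Denominator: (j1000)^2 + 1693(j1000) + 693000 = -307000 + j1693000
|N| = √(49975000² + 5250000²) ≈ 5.025e+07, ∠N ≈ 174.00°
|D| = √(307000² + 1693000²) ≈ 1.7206e+06, ∠D ≈ 100.28°
|H| = 5.025e+07 / 1.7206e+06 ≈ 29.205
Gain = 20 log₁₀(29.205) ≈ 29.31 dB
∠H = 174.00° − 100.28° = 73.72°

29.3 dB, 73.7°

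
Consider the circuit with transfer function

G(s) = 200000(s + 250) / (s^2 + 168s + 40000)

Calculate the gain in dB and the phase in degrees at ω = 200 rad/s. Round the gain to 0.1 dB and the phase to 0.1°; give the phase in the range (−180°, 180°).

65.6 dB, -51.3°

At s = jω = j200:
zero (s+250): 250 + j200 → |·| = √(250²+200²) = √102500 ≈ 320.16, ∠ = arctan(200/250) ≈ 38.66°
quadratic: (j200)² + 168·j200 + 40000 = 0 + j33600 → |·| ≈ 33600, ∠ ≈ 90.00°
|G| = 200000 · 320.16 / 33600 ≈ 1905.7
Gain = 20 log₁₀(1905.7) ≈ 65.60 dB
∠G = 38.66° − 90.00° = -51.34°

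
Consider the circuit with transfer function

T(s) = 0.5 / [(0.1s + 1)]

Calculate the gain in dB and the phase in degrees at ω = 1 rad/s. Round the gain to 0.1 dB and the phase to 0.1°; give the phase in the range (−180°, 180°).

-6.1 dB, -5.7°

At ω = 1 rad/s:
pole (1 + j1·0.1) = 1 + j0.1 → |·| ≈ 1.005, ∠ ≈ 5.71°
|T| = 0.5 · 1 / (1.005) ≈ 0.49751
Gain = 20 log₁₀(0.49751) ≈ -6.06 dB
∠T = (0°) − (5.71°) = -5.71°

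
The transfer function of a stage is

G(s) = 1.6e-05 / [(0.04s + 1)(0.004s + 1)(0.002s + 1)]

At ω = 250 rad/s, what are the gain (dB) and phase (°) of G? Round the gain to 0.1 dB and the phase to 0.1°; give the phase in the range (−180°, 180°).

At ω = 250 rad/s:
pole (1 + j250·0.04) = 1 + j10 → |·| ≈ 10.05, ∠ ≈ 84.29°
pole (1 + j250·0.004) = 1 + j1 → |·| ≈ 1.4142, ∠ ≈ 45.00°
pole (1 + j250·0.002) = 1 + j0.5 → |·| ≈ 1.118, ∠ ≈ 26.57°
|G| = 1.6e-05 · 1 / (10.05 · 1.4142 · 1.118) ≈ 1.0069e-06
Gain = 20 log₁₀(1.0069e-06) ≈ -119.94 dB
∠G = (0°) − (84.29° + 45.00° + 26.57°) = -155.86°

-119.9 dB, -155.9°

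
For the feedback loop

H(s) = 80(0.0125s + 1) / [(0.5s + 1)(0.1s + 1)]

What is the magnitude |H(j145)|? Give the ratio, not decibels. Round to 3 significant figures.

At ω = 145 rad/s:
zero (1 + j145·0.0125) = 1 + j1.8125 → |·| ≈ 2.0701, ∠ ≈ 61.11°
pole (1 + j145·0.5) = 1 + j72.5 → |·| ≈ 72.507, ∠ ≈ 89.21°
pole (1 + j145·0.1) = 1 + j14.5 → |·| ≈ 14.534, ∠ ≈ 86.05°
|H| = 80 · 2.0701 / (72.507 · 14.534) ≈ 0.15715

0.157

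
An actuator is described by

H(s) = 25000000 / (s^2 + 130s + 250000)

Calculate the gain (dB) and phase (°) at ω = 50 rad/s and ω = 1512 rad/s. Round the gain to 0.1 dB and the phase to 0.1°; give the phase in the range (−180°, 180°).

At s = jω = j50:
quadratic: (j50)² + 130·j50 + 250000 = 247500 + j6500 → |·| ≈ 2.4759e+05, ∠ ≈ 1.50°
|H| = 25000000 / 2.4759e+05 ≈ 100.97
Gain = 20 log₁₀(100.97) ≈ 40.08 dB
∠H = 0.00° − 1.50° = -1.50°

At s = jω = j1512:
quadratic: (j1512)² + 130·j1512 + 250000 = -2036144 + j196560 → |·| ≈ 2.0456e+06, ∠ ≈ 174.49°
|H| = 25000000 / 2.0456e+06 ≈ 12.221
Gain = 20 log₁₀(12.221) ≈ 21.74 dB
∠H = 0.00° − 174.49° = -174.49°

ω = 50: 40.1 dB, -1.5°; ω = 1512: 21.7 dB, -174.5°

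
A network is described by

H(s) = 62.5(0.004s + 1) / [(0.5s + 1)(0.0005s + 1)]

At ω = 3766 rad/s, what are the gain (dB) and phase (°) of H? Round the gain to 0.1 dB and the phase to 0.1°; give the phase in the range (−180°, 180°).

At ω = 3766 rad/s:
zero (1 + j3766·0.004) = 1 + j15.064 → |·| ≈ 15.097, ∠ ≈ 86.20°
pole (1 + j3766·0.5) = 1 + j1883 → |·| ≈ 1883, ∠ ≈ 89.97°
pole (1 + j3766·0.0005) = 1 + j1.883 → |·| ≈ 2.1321, ∠ ≈ 62.03°
|H| = 62.5 · 15.097 / (1883 · 2.1321) ≈ 0.23502
Gain = 20 log₁₀(0.23502) ≈ -12.58 dB
∠H = (86.20°) − (89.97° + 62.03°) = -65.80°

-12.6 dB, -65.8°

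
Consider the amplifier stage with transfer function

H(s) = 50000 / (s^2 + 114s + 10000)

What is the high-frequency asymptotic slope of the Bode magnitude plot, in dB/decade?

-40 dB/decade

Each pole contributes −20 dB/decade at high frequency; each zero contributes +20 dB/decade.
Net: 0 zero(s) − 2 pole(s) → -40 dB/decade.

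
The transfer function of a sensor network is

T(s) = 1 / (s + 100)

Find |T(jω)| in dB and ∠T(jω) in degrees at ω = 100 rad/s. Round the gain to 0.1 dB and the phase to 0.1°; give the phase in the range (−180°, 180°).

At s = jω = j100:
pole (s+100): 100 + j100 → |·| = √(100²+100²) = √20000 ≈ 141.42, ∠ = arctan(100/100) ≈ 45.00°
|T| = 1 / 141.42 ≈ 0.0070711
Gain = 20 log₁₀(0.0070711) ≈ -43.01 dB
∠T = 0.00° − 45.00° = -45.00°

-43.0 dB, -45.0°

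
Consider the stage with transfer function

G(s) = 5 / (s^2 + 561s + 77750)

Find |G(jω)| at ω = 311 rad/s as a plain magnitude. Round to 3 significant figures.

Substitute s = j311:
Numerator: 5 = 5 + j0
Denominator: (j311)^2 + 561(j311) + 77750 = -18971 + j174471
|N| = √(5² + 0²) ≈ 5, ∠N ≈ 0.00°
|D| = √(18971² + 174471²) ≈ 1.755e+05, ∠D ≈ 96.21°
|G| = 5 / 1.755e+05 ≈ 2.849e-05

2.85e-05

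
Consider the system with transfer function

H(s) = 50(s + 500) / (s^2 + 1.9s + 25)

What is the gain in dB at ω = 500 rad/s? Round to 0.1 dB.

-17.0 dB

At s = jω = j500:
zero (s+500): 500 + j500 → |·| = √(500²+500²) = √500000 ≈ 707.11, ∠ = arctan(500/500) ≈ 45.00°
quadratic: (j500)² + 1.9·j500 + 25 = -249975 + j950 → |·| ≈ 2.4998e+05, ∠ ≈ 179.78°
|H| = 50 · 707.11 / 2.4998e+05 ≈ 0.14143
Gain = 20 log₁₀(0.14143) ≈ -16.99 dB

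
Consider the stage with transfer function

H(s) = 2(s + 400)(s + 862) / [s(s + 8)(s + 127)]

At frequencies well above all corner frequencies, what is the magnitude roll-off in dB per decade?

Each pole contributes −20 dB/decade at high frequency; each zero contributes +20 dB/decade.
Net: 2 zero(s) − 3 pole(s) → -20 dB/decade.

-20 dB/decade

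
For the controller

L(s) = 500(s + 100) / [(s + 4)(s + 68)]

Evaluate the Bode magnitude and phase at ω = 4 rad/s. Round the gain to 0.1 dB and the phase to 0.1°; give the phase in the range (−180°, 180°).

42.3 dB, -46.1°

At s = jω = j4:
zero (s+100): 100 + j4 → |·| = √(100²+4²) = √10016 ≈ 100.08, ∠ = arctan(4/100) ≈ 2.29°
pole (s+4): 4 + j4 → |·| = √(4²+4²) = √32 ≈ 5.6569, ∠ = arctan(4/4) ≈ 45.00°
pole (s+68): 68 + j4 → |·| = √(68²+4²) = √4640 ≈ 68.118, ∠ = arctan(4/68) ≈ 3.37°
|L| = 500 · 100.08 / 385.34 ≈ 129.86
Gain = 20 log₁₀(129.86) ≈ 42.27 dB
∠L = 2.29° − 48.37° = -46.08°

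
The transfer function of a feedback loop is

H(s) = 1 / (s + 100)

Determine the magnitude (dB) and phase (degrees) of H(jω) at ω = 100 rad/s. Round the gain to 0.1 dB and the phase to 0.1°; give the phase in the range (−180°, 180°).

At s = jω = j100:
pole (s+100): 100 + j100 → |·| = √(100²+100²) = √20000 ≈ 141.42, ∠ = arctan(100/100) ≈ 45.00°
|H| = 1 / 141.42 ≈ 0.0070711
Gain = 20 log₁₀(0.0070711) ≈ -43.01 dB
∠H = 0.00° − 45.00° = -45.00°

-43.0 dB, -45.0°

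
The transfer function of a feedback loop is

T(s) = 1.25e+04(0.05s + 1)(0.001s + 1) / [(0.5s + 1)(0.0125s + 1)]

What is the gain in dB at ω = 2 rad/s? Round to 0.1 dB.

At ω = 2 rad/s:
zero (1 + j2·0.05) = 1 + j0.1 → |·| ≈ 1.005, ∠ ≈ 5.71°
zero (1 + j2·0.001) = 1 + j0.002 → |·| ≈ 1, ∠ ≈ 0.11°
pole (1 + j2·0.5) = 1 + j1 → |·| ≈ 1.4142, ∠ ≈ 45.00°
pole (1 + j2·0.0125) = 1 + j0.025 → |·| ≈ 1.0003, ∠ ≈ 1.43°
|T| = 1.25e+04 · 1.005 · 1 / (1.4142 · 1.0003) ≈ 8880.4
Gain = 20 log₁₀(8880.4) ≈ 78.97 dB

79.0 dB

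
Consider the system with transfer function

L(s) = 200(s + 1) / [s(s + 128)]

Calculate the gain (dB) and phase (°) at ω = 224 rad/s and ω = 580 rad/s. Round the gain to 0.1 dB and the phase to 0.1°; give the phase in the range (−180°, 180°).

ω = 224: -2.2 dB, -60.5°; ω = 580: -9.5 dB, -77.7°

At s = jω = j224:
zero (s+1): 1 + j224 → |·| = √(1²+224²) = √50177 ≈ 224, ∠ = arctan(224/1) ≈ 89.74°
pole (s+128): 128 + j224 → |·| = √(128²+224²) = √66560 ≈ 257.99, ∠ = arctan(224/128) ≈ 60.26°
pole at origin: |s| = 224, ∠ = 90.00° (in denominator)
|L| = 200 · 224 / 57790 ≈ 0.77522
Gain = 20 log₁₀(0.77522) ≈ -2.21 dB
∠L = 89.74° − 150.26° = -60.52°

At s = jω = j580:
zero (s+1): 1 + j580 → |·| = √(1²+580²) = √336401 ≈ 580, ∠ = arctan(580/1) ≈ 89.90°
pole (s+128): 128 + j580 → |·| = √(128²+580²) = √352784 ≈ 593.96, ∠ = arctan(580/128) ≈ 77.55°
pole at origin: |s| = 580, ∠ = 90.00° (in denominator)
|L| = 200 · 580 / 3.445e+05 ≈ 0.33672
Gain = 20 log₁₀(0.33672) ≈ -9.45 dB
∠L = 89.90° − 167.55° = -77.65°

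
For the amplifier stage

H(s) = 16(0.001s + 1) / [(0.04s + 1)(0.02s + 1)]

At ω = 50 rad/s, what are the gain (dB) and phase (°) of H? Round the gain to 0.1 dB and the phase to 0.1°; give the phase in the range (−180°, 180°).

14.1 dB, -105.6°

At ω = 50 rad/s:
zero (1 + j50·0.001) = 1 + j0.05 → |·| ≈ 1.0012, ∠ ≈ 2.86°
pole (1 + j50·0.04) = 1 + j2 → |·| ≈ 2.2361, ∠ ≈ 63.43°
pole (1 + j50·0.02) = 1 + j1 → |·| ≈ 1.4142, ∠ ≈ 45.00°
|H| = 16 · 1.0012 / (2.2361 · 1.4142) ≈ 5.0657
Gain = 20 log₁₀(5.0657) ≈ 14.09 dB
∠H = (2.86°) − (63.43° + 45.00°) = -105.57°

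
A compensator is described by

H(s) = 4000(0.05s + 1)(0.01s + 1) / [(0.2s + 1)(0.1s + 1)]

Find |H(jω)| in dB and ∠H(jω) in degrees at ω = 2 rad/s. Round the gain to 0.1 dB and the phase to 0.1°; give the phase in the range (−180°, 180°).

71.3 dB, -26.3°

At ω = 2 rad/s:
zero (1 + j2·0.05) = 1 + j0.1 → |·| ≈ 1.005, ∠ ≈ 5.71°
zero (1 + j2·0.01) = 1 + j0.02 → |·| ≈ 1.0002, ∠ ≈ 1.15°
pole (1 + j2·0.2) = 1 + j0.4 → |·| ≈ 1.077, ∠ ≈ 21.80°
pole (1 + j2·0.1) = 1 + j0.2 → |·| ≈ 1.0198, ∠ ≈ 11.31°
|H| = 4000 · 1.005 · 1.0002 / (1.077 · 1.0198) ≈ 3660.9
Gain = 20 log₁₀(3660.9) ≈ 71.27 dB
∠H = (5.71° + 1.15°) − (21.80° + 11.31°) = -26.25°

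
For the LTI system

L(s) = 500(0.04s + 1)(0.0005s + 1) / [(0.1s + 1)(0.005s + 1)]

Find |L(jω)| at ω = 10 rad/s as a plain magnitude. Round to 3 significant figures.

380

At ω = 10 rad/s:
zero (1 + j10·0.04) = 1 + j0.4 → |·| ≈ 1.077, ∠ ≈ 21.80°
zero (1 + j10·0.0005) = 1 + j0.005 → |·| ≈ 1, ∠ ≈ 0.29°
pole (1 + j10·0.1) = 1 + j1 → |·| ≈ 1.4142, ∠ ≈ 45.00°
pole (1 + j10·0.005) = 1 + j0.05 → |·| ≈ 1.0012, ∠ ≈ 2.86°
|L| = 500 · 1.077 · 1 / (1.4142 · 1.0012) ≈ 380.32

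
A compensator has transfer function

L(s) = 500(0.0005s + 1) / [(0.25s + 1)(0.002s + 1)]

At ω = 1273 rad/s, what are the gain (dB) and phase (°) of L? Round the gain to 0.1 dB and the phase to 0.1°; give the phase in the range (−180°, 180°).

At ω = 1273 rad/s:
zero (1 + j1273·0.0005) = 1 + j0.6365 → |·| ≈ 1.1854, ∠ ≈ 32.48°
pole (1 + j1273·0.25) = 1 + j318.25 → |·| ≈ 318.25, ∠ ≈ 89.82°
pole (1 + j1273·0.002) = 1 + j2.546 → |·| ≈ 2.7353, ∠ ≈ 68.56°
|L| = 500 · 1.1854 / (318.25 · 2.7353) ≈ 0.68087
Gain = 20 log₁₀(0.68087) ≈ -3.34 dB
∠L = (32.48°) − (89.82° + 68.56°) = -125.90°

-3.3 dB, -125.9°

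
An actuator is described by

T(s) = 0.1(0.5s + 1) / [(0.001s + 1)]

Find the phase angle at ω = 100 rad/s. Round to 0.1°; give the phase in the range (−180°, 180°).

At ω = 100 rad/s:
zero (1 + j100·0.5) = 1 + j50 → |·| ≈ 50.01, ∠ ≈ 88.85°
pole (1 + j100·0.001) = 1 + j0.1 → |·| ≈ 1.005, ∠ ≈ 5.71°
∠T = (88.85°) − (5.71°) = 83.14°

83.1°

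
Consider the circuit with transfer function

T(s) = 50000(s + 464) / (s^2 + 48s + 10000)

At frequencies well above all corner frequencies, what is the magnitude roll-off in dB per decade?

-20 dB/decade

Each pole contributes −20 dB/decade at high frequency; each zero contributes +20 dB/decade.
Net: 1 zero(s) − 2 pole(s) → -20 dB/decade.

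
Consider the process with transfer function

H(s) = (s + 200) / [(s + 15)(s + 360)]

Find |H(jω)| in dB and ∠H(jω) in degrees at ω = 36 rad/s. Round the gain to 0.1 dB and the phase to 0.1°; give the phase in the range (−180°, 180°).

-36.8 dB, -62.9°

At s = jω = j36:
zero (s+200): 200 + j36 → |·| = √(200²+36²) = √41296 ≈ 203.21, ∠ = arctan(36/200) ≈ 10.20°
pole (s+15): 15 + j36 → |·| = √(15²+36²) = √1521 ≈ 39, ∠ = arctan(36/15) ≈ 67.38°
pole (s+360): 360 + j36 → |·| = √(360²+36²) = √130896 ≈ 361.8, ∠ = arctan(36/360) ≈ 5.71°
|H| = 1 · 203.21 / 14110 ≈ 0.014402
Gain = 20 log₁₀(0.014402) ≈ -36.83 dB
∠H = 10.20° − 73.09° = -62.89°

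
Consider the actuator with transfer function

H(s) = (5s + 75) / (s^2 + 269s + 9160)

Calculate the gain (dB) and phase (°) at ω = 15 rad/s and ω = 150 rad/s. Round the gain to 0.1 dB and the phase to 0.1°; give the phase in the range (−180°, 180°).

ω = 15: -39.3 dB, 20.7°; ω = 150: -35.0 dB, -24.0°

Substitute s = j15:
Numerator: 5(j15) + 75 = 75 + j75
Denominator: (j15)^2 + 269(j15) + 9160 = 8935 + j4035
|N| = √(75² + 75²) ≈ 106.07, ∠N ≈ 45.00°
|D| = √(8935² + 4035²) ≈ 9803.8, ∠D ≈ 24.30°
|H| = 106.07 / 9803.8 ≈ 0.010819
Gain = 20 log₁₀(0.010819) ≈ -39.32 dB
∠H = 45.00° − 24.30° = 20.70°

Substitute s = j150:
Numerator: 5(j150) + 75 = 75 + j750
Denominator: (j150)^2 + 269(j150) + 9160 = -13340 + j40350
|N| = √(75² + 750²) ≈ 753.74, ∠N ≈ 84.29°
|D| = √(13340² + 40350²) ≈ 42498, ∠D ≈ 108.29°
|H| = 753.74 / 42498 ≈ 0.017736
Gain = 20 log₁₀(0.017736) ≈ -35.02 dB
∠H = 84.29° − 108.29° = -24.00°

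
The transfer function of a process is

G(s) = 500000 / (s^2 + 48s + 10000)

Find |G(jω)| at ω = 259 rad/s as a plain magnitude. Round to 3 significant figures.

8.56

At s = jω = j259:
quadratic: (j259)² + 48·j259 + 10000 = -57081 + j12432 → |·| ≈ 58419, ∠ ≈ 167.71°
|G| = 500000 / 58419 ≈ 8.5589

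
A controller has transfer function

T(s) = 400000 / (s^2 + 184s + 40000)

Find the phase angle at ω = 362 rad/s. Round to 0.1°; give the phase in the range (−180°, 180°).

-143.8°

At s = jω = j362:
quadratic: (j362)² + 184·j362 + 40000 = -91044 + j66608 → |·| ≈ 1.1281e+05, ∠ ≈ 143.81°
∠T = 0.00° − 143.81° = -143.81°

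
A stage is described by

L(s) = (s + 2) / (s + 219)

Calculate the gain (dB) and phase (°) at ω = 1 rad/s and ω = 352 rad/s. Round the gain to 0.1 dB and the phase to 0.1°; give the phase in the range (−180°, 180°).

At s = jω = j1:
zero (s+2): 2 + j1 → |·| = √(2²+1²) = √5 ≈ 2.2361, ∠ = arctan(1/2) ≈ 26.57°
pole (s+219): 219 + j1 → |·| = √(219²+1²) = √47962 ≈ 219, ∠ = arctan(1/219) ≈ 0.26°
|L| = 1 · 2.2361 / 219 ≈ 0.010211
Gain = 20 log₁₀(0.010211) ≈ -39.82 dB
∠L = 26.57° − 0.26° = 26.31°

At s = jω = j352:
zero (s+2): 2 + j352 → |·| = √(2²+352²) = √123908 ≈ 352.01, ∠ = arctan(352/2) ≈ 89.67°
pole (s+219): 219 + j352 → |·| = √(219²+352²) = √171865 ≈ 414.57, ∠ = arctan(352/219) ≈ 58.11°
|L| = 1 · 352.01 / 414.57 ≈ 0.8491
Gain = 20 log₁₀(0.8491) ≈ -1.42 dB
∠L = 89.67° − 58.11° = 31.56°

ω = 1: -39.8 dB, 26.3°; ω = 352: -1.4 dB, 31.6°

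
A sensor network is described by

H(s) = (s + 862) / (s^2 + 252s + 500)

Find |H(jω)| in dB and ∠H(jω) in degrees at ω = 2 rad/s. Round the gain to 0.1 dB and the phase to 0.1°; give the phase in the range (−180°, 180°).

1.7 dB, -45.3°

Substitute s = j2:
Numerator: (j2) + 862 = 862 + j2
Denominator: (j2)^2 + 252(j2) + 500 = 496 + j504
|N| = √(862² + 2²) ≈ 862, ∠N ≈ 0.13°
|D| = √(496² + 504²) ≈ 707.13, ∠D ≈ 45.46°
|H| = 862 / 707.13 ≈ 1.219
Gain = 20 log₁₀(1.219) ≈ 1.72 dB
∠H = 0.13° − 45.46° = -45.33°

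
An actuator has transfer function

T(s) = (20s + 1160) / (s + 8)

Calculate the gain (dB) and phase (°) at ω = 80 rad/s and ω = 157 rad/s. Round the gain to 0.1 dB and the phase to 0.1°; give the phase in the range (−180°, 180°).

ω = 80: 27.8 dB, -30.2°; ω = 157: 26.6 dB, -17.4°

Substitute s = j80:
Numerator: 20(j80) + 1160 = 1160 + j1600
Denominator: (j80) + 8 = 8 + j80
|N| = √(1160² + 1600²) ≈ 1976.3, ∠N ≈ 54.06°
|D| = √(8² + 80²) ≈ 80.399, ∠D ≈ 84.29°
|T| = 1976.3 / 80.399 ≈ 24.581
Gain = 20 log₁₀(24.581) ≈ 27.81 dB
∠T = 54.06° − 84.29° = -30.23°

Substitute s = j157:
Numerator: 20(j157) + 1160 = 1160 + j3140
Denominator: (j157) + 8 = 8 + j157
|N| = √(1160² + 3140²) ≈ 3347.4, ∠N ≈ 69.72°
|D| = √(8² + 157²) ≈ 157.2, ∠D ≈ 87.08°
|T| = 3347.4 / 157.2 ≈ 21.294
Gain = 20 log₁₀(21.294) ≈ 26.57 dB
∠T = 69.72° − 87.08° = -17.36°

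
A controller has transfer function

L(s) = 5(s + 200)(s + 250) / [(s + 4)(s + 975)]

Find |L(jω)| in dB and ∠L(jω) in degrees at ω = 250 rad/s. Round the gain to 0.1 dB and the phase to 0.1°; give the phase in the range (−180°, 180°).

7.0 dB, -7.1°

At s = jω = j250:
zero (s+200): 200 + j250 → |·| = √(200²+250²) = √102500 ≈ 320.16, ∠ = arctan(250/200) ≈ 51.34°
zero (s+250): 250 + j250 → |·| = √(250²+250²) = √125000 ≈ 353.55, ∠ = arctan(250/250) ≈ 45.00°
pole (s+4): 4 + j250 → |·| = √(4²+250²) = √62516 ≈ 250.03, ∠ = arctan(250/4) ≈ 89.08°
pole (s+975): 975 + j250 → |·| = √(975²+250²) = √1013125 ≈ 1006.5, ∠ = arctan(250/975) ≈ 14.38°
|L| = 5 · 1.1319e+05 / 2.5166e+05 ≈ 2.2489
Gain = 20 log₁₀(2.2489) ≈ 7.04 dB
∠L = 96.34° − 103.46° = -7.12°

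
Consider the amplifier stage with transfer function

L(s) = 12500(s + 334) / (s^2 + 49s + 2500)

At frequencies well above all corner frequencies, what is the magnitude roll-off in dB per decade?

-20 dB/decade

Each pole contributes −20 dB/decade at high frequency; each zero contributes +20 dB/decade.
Net: 1 zero(s) − 2 pole(s) → -20 dB/decade.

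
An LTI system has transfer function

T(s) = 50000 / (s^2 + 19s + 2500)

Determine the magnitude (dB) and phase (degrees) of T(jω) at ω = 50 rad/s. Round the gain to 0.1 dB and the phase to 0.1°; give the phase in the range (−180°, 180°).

34.4 dB, -90.0°

At s = jω = j50:
quadratic: (j50)² + 19·j50 + 2500 = 0 + j950 → |·| ≈ 950, ∠ ≈ 90.00°
|T| = 50000 / 950 ≈ 52.632
Gain = 20 log₁₀(52.632) ≈ 34.42 dB
∠T = 0.00° − 90.00° = -90.00°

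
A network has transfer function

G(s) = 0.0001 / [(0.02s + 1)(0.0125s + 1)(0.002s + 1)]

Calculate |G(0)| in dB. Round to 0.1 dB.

G(0) = 0.0001 · 1 / 1 = 0.0001
20 log₁₀(0.0001) ≈ -80.00 dB

-80.0 dB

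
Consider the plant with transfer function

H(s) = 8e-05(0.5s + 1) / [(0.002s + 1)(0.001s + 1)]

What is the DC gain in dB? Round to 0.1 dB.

-81.9 dB

H(0) = 8e-05 · 1 / 1 = 8e-05
20 log₁₀(8e-05) ≈ -81.94 dB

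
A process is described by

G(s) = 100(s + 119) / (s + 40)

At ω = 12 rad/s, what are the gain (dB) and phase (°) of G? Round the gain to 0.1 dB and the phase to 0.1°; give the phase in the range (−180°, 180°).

49.1 dB, -10.9°

At s = jω = j12:
zero (s+119): 119 + j12 → |·| = √(119²+12²) = √14305 ≈ 119.6, ∠ = arctan(12/119) ≈ 5.76°
pole (s+40): 40 + j12 → |·| = √(40²+12²) = √1744 ≈ 41.761, ∠ = arctan(12/40) ≈ 16.70°
|G| = 100 · 119.6 / 41.761 ≈ 286.39
Gain = 20 log₁₀(286.39) ≈ 49.14 dB
∠G = 5.76° − 16.70° = -10.94°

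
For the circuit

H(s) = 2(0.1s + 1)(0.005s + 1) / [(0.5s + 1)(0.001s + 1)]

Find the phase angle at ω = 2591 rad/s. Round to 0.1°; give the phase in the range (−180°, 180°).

16.5°

At ω = 2591 rad/s:
zero (1 + j2591·0.1) = 1 + j259.1 → |·| ≈ 259.1, ∠ ≈ 89.78°
zero (1 + j2591·0.005) = 1 + j12.955 → |·| ≈ 12.994, ∠ ≈ 85.59°
pole (1 + j2591·0.5) = 1 + j1295.5 → |·| ≈ 1295.5, ∠ ≈ 89.96°
pole (1 + j2591·0.001) = 1 + j2.591 → |·| ≈ 2.7773, ∠ ≈ 68.90°
∠H = (89.78° + 85.59°) − (89.96° + 68.90°) = 16.51°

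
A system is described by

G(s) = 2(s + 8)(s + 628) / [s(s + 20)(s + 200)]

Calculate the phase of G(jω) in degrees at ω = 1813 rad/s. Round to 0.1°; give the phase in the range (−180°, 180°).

At s = jω = j1813:
zero (s+8): 8 + j1813 → |·| = √(8²+1813²) = √3287033 ≈ 1813, ∠ = arctan(1813/8) ≈ 89.75°
zero (s+628): 628 + j1813 → |·| = √(628²+1813²) = √3681353 ≈ 1918.7, ∠ = arctan(1813/628) ≈ 70.89°
pole (s+20): 20 + j1813 → |·| = √(20²+1813²) = √3287369 ≈ 1813.1, ∠ = arctan(1813/20) ≈ 89.37°
pole (s+200): 200 + j1813 → |·| = √(200²+1813²) = √3326969 ≈ 1824, ∠ = arctan(1813/200) ≈ 83.70°
pole at origin: |s| = 1813, ∠ = 90.00° (in denominator)
∠G = 160.64° − 263.07° = -102.43°

-102.4°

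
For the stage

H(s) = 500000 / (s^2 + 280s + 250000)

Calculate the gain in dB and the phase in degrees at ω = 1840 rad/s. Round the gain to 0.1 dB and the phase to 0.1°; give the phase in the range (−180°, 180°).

At s = jω = j1840:
quadratic: (j1840)² + 280·j1840 + 250000 = -3135600 + j515200 → |·| ≈ 3.1776e+06, ∠ ≈ 170.67°
|H| = 500000 / 3.1776e+06 ≈ 0.15735
Gain = 20 log₁₀(0.15735) ≈ -16.06 dB
∠H = 0.00° − 170.67° = -170.67°

-16.1 dB, -170.7°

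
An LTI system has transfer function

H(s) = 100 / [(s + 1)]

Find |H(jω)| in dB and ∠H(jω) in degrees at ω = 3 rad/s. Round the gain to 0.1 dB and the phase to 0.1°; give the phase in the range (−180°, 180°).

At ω = 3 rad/s:
pole (1 + j3·1) = 1 + j3 → |·| ≈ 3.1623, ∠ ≈ 71.57°
|H| = 100 · 1 / (3.1623) ≈ 31.623
Gain = 20 log₁₀(31.623) ≈ 30.00 dB
∠H = (0°) − (71.57°) = -71.57°

30.0 dB, -71.6°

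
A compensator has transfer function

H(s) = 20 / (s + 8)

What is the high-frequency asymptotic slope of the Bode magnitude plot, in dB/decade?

Each pole contributes −20 dB/decade at high frequency; each zero contributes +20 dB/decade.
Net: 0 zero(s) − 1 pole(s) → -20 dB/decade.

-20 dB/decade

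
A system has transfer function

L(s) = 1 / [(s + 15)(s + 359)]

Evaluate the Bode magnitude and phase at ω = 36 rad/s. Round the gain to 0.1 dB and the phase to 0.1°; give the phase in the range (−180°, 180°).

At s = jω = j36:
pole (s+15): 15 + j36 → |·| = √(15²+36²) = √1521 ≈ 39, ∠ = arctan(36/15) ≈ 67.38°
pole (s+359): 359 + j36 → |·| = √(359²+36²) = √130177 ≈ 360.8, ∠ = arctan(36/359) ≈ 5.73°
|L| = 1 / 14071 ≈ 7.1068e-05
Gain = 20 log₁₀(7.1068e-05) ≈ -82.97 dB
∠L = 0.00° − 73.11° = -73.11°

-83.0 dB, -73.1°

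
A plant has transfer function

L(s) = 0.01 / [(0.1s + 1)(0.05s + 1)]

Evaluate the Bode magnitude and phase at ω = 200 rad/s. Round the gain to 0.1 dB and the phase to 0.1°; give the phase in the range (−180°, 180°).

-86.1 dB, -171.4°

At ω = 200 rad/s:
pole (1 + j200·0.1) = 1 + j20 → |·| ≈ 20.025, ∠ ≈ 87.14°
pole (1 + j200·0.05) = 1 + j10 → |·| ≈ 10.05, ∠ ≈ 84.29°
|L| = 0.01 · 1 / (20.025 · 10.05) ≈ 4.9689e-05
Gain = 20 log₁₀(4.9689e-05) ≈ -86.07 dB
∠L = (0°) − (87.14° + 84.29°) = -171.43°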